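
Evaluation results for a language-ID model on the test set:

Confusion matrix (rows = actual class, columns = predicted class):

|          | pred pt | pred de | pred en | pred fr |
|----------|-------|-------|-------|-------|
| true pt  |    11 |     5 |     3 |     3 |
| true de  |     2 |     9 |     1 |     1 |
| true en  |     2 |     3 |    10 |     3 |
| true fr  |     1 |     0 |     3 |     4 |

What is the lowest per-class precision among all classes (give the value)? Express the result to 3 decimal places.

Per-class precision (TP/(TP+FP)):
  pt: TP=11, FP=2+2+1=5 → 11/16 = 0.6875
  de: TP=9, FP=5+3+0=8 → 9/17 = 0.5294
  en: TP=10, FP=3+1+3=7 → 10/17 = 0.5882
  fr: TP=4, FP=3+1+3=7 → 4/11 = 0.3636
Lowest is class 'fr' with precision = 0.364.

0.364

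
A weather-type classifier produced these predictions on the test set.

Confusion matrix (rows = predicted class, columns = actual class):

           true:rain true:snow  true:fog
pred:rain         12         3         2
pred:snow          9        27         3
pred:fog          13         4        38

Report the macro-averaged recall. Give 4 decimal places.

0.6769

Per-class recall (TP/(TP+FN)):
  rain: TP=12, FN=9+13=22 → 12/34 = 0.35294
  snow: TP=27, FN=3+4=7 → 27/34 = 0.79412
  fog: TP=38, FN=2+3=5 → 38/43 = 0.88372
Macro-recall = mean = (0.35294 + 0.79412 + 0.88372) / 3 = 0.6769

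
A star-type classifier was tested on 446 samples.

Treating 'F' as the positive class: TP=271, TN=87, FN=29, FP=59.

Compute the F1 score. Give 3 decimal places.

Precision = TP/(TP+FP) = 271/330 = 0.8212
Recall = TP/(TP+FN) = 271/300 = 0.9033
F1 = 2·TP/(2·TP+FP+FN) = 542/630 = 0.860

0.860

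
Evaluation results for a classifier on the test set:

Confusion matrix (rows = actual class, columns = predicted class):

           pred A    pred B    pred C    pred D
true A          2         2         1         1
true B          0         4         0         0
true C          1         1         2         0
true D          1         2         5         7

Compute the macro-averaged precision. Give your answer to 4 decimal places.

Per-class precision (TP/(TP+FP)):
  A: TP=2, FP=0+1+1=2 → 2/4 = 0.50000
  B: TP=4, FP=2+1+2=5 → 4/9 = 0.44444
  C: TP=2, FP=1+0+5=6 → 2/8 = 0.25000
  D: TP=7, FP=1+0+0=1 → 7/8 = 0.87500
Macro-precision = mean = (0.50000 + 0.44444 + 0.25000 + 0.87500) / 4 = 0.5174

0.5174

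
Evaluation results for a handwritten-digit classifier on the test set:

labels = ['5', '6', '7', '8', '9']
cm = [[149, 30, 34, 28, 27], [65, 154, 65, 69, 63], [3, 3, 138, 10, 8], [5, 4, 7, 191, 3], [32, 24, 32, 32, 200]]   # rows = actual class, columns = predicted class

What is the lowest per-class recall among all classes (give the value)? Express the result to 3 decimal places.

Per-class recall (TP/(TP+FN)):
  5: TP=149, FN=30+34+28+27=119 → 149/268 = 0.5560
  6: TP=154, FN=65+65+69+63=262 → 154/416 = 0.3702
  7: TP=138, FN=3+3+10+8=24 → 138/162 = 0.8519
  8: TP=191, FN=5+4+7+3=19 → 191/210 = 0.9095
  9: TP=200, FN=32+24+32+32=120 → 200/320 = 0.6250
Lowest is class '6' with recall = 0.370.

0.370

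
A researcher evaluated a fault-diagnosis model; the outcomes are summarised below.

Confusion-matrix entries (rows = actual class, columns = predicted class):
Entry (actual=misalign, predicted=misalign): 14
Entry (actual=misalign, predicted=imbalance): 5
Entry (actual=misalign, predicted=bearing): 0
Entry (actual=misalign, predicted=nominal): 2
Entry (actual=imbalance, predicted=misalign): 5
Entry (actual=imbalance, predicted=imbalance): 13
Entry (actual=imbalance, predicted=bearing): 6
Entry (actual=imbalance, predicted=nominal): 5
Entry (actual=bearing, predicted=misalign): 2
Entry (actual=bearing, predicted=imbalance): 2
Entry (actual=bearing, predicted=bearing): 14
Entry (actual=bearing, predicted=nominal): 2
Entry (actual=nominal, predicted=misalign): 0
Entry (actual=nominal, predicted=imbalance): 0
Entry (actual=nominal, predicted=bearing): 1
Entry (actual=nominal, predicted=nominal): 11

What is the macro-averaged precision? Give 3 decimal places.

0.633

Per-class precision (TP/(TP+FP)):
  misalign: TP=14, FP=5+2+0=7 → 14/21 = 0.6667
  imbalance: TP=13, FP=5+2+0=7 → 13/20 = 0.6500
  bearing: TP=14, FP=0+6+1=7 → 14/21 = 0.6667
  nominal: TP=11, FP=2+5+2=9 → 11/20 = 0.5500
Macro-precision = mean = (0.6667 + 0.6500 + 0.6667 + 0.5500) / 4 = 0.633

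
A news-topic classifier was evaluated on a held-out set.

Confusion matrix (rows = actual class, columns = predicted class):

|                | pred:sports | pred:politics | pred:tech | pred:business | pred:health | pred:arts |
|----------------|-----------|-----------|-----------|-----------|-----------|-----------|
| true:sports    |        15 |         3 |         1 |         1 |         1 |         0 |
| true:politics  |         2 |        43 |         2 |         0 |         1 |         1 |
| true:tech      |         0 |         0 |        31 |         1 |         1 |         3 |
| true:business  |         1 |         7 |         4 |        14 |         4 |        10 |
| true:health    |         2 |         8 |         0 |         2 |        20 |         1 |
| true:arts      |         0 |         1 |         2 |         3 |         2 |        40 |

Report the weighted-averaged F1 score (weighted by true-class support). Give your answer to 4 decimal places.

0.7032

Per-class F1 score (2·TP/(2·TP+FP+FN)):
  sports: TP=15, FP=2+0+1+2+0=5, FN=3+1+1+1+0=6 → 30/41 = 0.73171
  politics: TP=43, FP=3+0+7+8+1=19, FN=2+2+0+1+1=6 → 86/111 = 0.77477
  tech: TP=31, FP=1+2+4+0+2=9, FN=0+0+1+1+3=5 → 62/76 = 0.81579
  business: TP=14, FP=1+0+1+2+3=7, FN=1+7+4+4+10=26 → 28/61 = 0.45902
  health: TP=20, FP=1+1+1+4+2=9, FN=2+8+0+2+1=13 → 40/62 = 0.64516
  arts: TP=40, FP=0+1+3+10+1=15, FN=0+1+2+3+2=8 → 80/103 = 0.77670
Weighted-F1 score = Σ (supportᵢ/N)·F1 scoreᵢ with N=227: (21/227)·0.73171 + (49/227)·0.77477 + (36/227)·0.81579 + (40/227)·0.45902 + (33/227)·0.64516 + (48/227)·0.77670 = 0.7032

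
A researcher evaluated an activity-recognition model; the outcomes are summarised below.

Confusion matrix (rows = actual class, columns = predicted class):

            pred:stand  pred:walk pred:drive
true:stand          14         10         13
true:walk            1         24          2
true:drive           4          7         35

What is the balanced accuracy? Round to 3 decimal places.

0.676

Balanced accuracy = mean of per-class recall.
  stand: recall = 14/37 = 0.3784
  walk: recall = 24/27 = 0.8889
  drive: recall = 35/46 = 0.7609
Mean = (0.3784 + 0.8889 + 0.7609) / 3 = 0.676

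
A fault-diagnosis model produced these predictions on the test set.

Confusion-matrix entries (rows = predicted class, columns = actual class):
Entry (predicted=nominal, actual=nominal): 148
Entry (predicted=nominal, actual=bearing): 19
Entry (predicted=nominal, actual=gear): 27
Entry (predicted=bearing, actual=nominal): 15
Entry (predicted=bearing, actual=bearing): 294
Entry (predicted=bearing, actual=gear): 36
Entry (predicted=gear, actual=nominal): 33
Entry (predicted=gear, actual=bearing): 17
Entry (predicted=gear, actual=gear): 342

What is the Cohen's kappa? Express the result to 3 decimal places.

0.754

Observed agreement pₒ = trace/N = 784/931 = 0.8421
Expected agreement pₑ = Σ (rowᵢ·colᵢ)/N² = (196·194 + 330·345 + 405·392)/931² = 0.3584
κ = (pₒ − pₑ)/(1 − pₑ) = (0.8421 − 0.3584)/(1 − 0.3584) = 0.754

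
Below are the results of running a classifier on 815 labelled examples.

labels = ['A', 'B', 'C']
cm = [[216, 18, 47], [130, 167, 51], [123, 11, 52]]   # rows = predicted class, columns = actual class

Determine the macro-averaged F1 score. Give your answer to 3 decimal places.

0.500

Per-class F1 score (2·TP/(2·TP+FP+FN)):
  A: TP=216, FP=18+47=65, FN=130+123=253 → 432/750 = 0.5760
  B: TP=167, FP=130+51=181, FN=18+11=29 → 334/544 = 0.6140
  C: TP=52, FP=123+11=134, FN=47+51=98 → 104/336 = 0.3095
Macro-F1 score = mean = (0.5760 + 0.6140 + 0.3095) / 3 = 0.500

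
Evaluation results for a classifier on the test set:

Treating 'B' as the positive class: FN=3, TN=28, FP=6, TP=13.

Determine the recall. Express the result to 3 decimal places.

0.813

Recall = TP/(TP+FN) = 13/(13+3) = 13/16 = 0.813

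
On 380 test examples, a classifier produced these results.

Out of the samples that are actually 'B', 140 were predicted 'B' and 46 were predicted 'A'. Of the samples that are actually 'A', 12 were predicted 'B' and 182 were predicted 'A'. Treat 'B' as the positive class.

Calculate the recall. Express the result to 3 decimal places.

Recall = TP/(TP+FN) = 140/(140+46) = 140/186 = 0.753

0.753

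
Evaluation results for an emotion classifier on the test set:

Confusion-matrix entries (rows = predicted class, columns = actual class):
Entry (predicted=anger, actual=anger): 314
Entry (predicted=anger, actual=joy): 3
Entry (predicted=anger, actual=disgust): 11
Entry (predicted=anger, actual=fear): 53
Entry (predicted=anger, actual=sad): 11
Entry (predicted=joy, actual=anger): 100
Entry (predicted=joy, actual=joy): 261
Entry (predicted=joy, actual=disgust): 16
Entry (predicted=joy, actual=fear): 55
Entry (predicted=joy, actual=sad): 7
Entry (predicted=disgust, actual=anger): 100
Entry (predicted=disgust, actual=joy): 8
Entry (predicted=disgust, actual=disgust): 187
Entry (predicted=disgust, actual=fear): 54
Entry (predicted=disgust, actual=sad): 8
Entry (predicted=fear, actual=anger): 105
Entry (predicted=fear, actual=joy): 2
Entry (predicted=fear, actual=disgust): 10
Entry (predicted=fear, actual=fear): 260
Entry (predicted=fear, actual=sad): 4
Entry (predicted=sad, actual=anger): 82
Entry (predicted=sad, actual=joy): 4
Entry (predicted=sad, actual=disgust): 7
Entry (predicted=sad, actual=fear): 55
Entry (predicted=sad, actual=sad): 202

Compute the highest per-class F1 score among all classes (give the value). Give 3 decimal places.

0.728

Per-class F1 score (2·TP/(2·TP+FP+FN)):
  anger: TP=314, FP=3+11+53+11=78, FN=100+100+105+82=387 → 628/1093 = 0.5746
  joy: TP=261, FP=100+16+55+7=178, FN=3+8+2+4=17 → 522/717 = 0.7280
  disgust: TP=187, FP=100+8+54+8=170, FN=11+16+10+7=44 → 374/588 = 0.6361
  fear: TP=260, FP=105+2+10+4=121, FN=53+55+54+55=217 → 520/858 = 0.6061
  sad: TP=202, FP=82+4+7+55=148, FN=11+7+8+4=30 → 404/582 = 0.6942
Highest is class 'joy' with F1 score = 0.728.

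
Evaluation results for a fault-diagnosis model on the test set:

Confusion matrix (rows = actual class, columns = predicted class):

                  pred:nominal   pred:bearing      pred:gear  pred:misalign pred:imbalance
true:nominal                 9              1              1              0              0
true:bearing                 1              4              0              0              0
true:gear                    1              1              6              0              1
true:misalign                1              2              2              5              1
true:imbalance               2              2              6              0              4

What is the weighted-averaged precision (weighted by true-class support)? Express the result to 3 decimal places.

Per-class precision (TP/(TP+FP)):
  nominal: TP=9, FP=1+1+1+2=5 → 9/14 = 0.6429
  bearing: TP=4, FP=1+1+2+2=6 → 4/10 = 0.4000
  gear: TP=6, FP=1+0+2+6=9 → 6/15 = 0.4000
  misalign: TP=5, FP=0+0+0+0=0 → 5/5 = 1.0000
  imbalance: TP=4, FP=0+0+1+1=2 → 4/6 = 0.6667
Weighted-precision = Σ (supportᵢ/N)·precisionᵢ with N=50: (11/50)·0.6429 + (5/50)·0.4000 + (9/50)·0.4000 + (11/50)·1.0000 + (14/50)·0.6667 = 0.660

0.660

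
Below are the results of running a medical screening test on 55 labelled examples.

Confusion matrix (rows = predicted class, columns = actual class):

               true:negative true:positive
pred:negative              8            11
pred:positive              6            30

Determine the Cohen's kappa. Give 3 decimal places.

0.271

Observed agreement pₒ = trace/N = 38/55 = 0.6909
Expected agreement pₑ = Σ (rowᵢ·colᵢ)/N² = (14·19 + 41·36)/55² = 0.5759
κ = (pₒ − pₑ)/(1 − pₑ) = (0.6909 − 0.5759)/(1 − 0.5759) = 0.271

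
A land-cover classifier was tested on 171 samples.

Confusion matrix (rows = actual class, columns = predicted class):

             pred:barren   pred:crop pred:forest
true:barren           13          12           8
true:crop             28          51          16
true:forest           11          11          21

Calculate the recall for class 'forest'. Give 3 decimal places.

0.488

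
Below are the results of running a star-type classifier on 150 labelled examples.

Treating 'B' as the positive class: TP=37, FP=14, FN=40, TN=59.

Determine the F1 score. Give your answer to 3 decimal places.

0.578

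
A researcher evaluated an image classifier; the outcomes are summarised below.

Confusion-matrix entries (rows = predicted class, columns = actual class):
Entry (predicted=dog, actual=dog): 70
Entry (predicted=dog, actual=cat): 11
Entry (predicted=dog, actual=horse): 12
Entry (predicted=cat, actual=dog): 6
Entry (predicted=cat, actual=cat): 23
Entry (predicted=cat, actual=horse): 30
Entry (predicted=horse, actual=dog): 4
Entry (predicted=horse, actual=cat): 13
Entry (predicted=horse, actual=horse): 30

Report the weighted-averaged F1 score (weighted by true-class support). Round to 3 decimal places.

0.610

Per-class F1 score (2·TP/(2·TP+FP+FN)):
  dog: TP=70, FP=11+12=23, FN=6+4=10 → 140/173 = 0.8092
  cat: TP=23, FP=6+30=36, FN=11+13=24 → 46/106 = 0.4340
  horse: TP=30, FP=4+13=17, FN=12+30=42 → 60/119 = 0.5042
Weighted-F1 score = Σ (supportᵢ/N)·F1 scoreᵢ with N=199: (80/199)·0.8092 + (47/199)·0.4340 + (72/199)·0.5042 = 0.610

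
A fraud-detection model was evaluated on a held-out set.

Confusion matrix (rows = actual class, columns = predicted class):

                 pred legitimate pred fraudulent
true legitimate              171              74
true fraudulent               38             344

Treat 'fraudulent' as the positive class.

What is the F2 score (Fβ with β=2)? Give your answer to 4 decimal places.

0.8839

Fβ = (1+β²)·TP / ((1+β²)·TP + β²·FN + FP), with β²=4
= 5·344 / (5·344 + 4·38 + 74) = 0.8839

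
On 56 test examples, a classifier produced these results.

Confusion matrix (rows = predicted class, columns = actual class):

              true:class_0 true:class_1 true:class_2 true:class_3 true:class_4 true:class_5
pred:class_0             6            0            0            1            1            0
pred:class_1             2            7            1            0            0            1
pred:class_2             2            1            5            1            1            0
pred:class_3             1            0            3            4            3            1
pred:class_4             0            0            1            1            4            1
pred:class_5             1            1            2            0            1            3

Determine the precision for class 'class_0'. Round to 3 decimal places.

Treat 'class_0' as positive and all other classes as negative.
precision = TP/(TP+FP).
class_0: TP=6, FP=0+0+1+1+0=2 → 6/8 = 0.7500

0.750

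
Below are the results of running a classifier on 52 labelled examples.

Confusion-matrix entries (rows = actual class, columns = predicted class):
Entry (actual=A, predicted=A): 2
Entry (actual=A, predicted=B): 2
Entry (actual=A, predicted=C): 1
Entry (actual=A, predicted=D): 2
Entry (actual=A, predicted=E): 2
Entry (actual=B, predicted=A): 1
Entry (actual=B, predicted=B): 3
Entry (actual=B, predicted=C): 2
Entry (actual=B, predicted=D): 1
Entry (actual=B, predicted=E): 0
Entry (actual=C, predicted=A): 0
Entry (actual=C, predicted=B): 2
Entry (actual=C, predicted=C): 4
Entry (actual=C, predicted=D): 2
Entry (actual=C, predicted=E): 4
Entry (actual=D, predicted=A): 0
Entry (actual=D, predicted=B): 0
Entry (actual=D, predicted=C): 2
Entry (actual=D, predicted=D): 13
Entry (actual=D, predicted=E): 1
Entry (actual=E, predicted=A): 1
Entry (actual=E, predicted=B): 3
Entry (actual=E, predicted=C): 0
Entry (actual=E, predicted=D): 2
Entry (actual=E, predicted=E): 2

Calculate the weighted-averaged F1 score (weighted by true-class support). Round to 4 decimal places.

Per-class F1 score (2·TP/(2·TP+FP+FN)):
  A: TP=2, FP=1+0+0+1=2, FN=2+1+2+2=7 → 4/13 = 0.30769
  B: TP=3, FP=2+2+0+3=7, FN=1+2+1+0=4 → 6/17 = 0.35294
  C: TP=4, FP=1+2+2+0=5, FN=0+2+2+4=8 → 8/21 = 0.38095
  D: TP=13, FP=2+1+2+2=7, FN=0+0+2+1=3 → 26/36 = 0.72222
  E: TP=2, FP=2+0+4+1=7, FN=1+3+0+2=6 → 4/17 = 0.23529
Weighted-F1 score = Σ (supportᵢ/N)·F1 scoreᵢ with N=52: (9/52)·0.30769 + (7/52)·0.35294 + (12/52)·0.38095 + (16/52)·0.72222 + (8/52)·0.23529 = 0.4471

0.4471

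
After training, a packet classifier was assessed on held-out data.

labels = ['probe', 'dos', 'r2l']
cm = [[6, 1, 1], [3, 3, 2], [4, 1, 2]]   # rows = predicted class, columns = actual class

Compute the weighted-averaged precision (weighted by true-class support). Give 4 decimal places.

0.5675

Per-class precision (TP/(TP+FP)):
  probe: TP=6, FP=1+1=2 → 6/8 = 0.75000
  dos: TP=3, FP=3+2=5 → 3/8 = 0.37500
  r2l: TP=2, FP=4+1=5 → 2/7 = 0.28571
Weighted-precision = Σ (supportᵢ/N)·precisionᵢ with N=23: (13/23)·0.75000 + (5/23)·0.37500 + (5/23)·0.28571 = 0.5675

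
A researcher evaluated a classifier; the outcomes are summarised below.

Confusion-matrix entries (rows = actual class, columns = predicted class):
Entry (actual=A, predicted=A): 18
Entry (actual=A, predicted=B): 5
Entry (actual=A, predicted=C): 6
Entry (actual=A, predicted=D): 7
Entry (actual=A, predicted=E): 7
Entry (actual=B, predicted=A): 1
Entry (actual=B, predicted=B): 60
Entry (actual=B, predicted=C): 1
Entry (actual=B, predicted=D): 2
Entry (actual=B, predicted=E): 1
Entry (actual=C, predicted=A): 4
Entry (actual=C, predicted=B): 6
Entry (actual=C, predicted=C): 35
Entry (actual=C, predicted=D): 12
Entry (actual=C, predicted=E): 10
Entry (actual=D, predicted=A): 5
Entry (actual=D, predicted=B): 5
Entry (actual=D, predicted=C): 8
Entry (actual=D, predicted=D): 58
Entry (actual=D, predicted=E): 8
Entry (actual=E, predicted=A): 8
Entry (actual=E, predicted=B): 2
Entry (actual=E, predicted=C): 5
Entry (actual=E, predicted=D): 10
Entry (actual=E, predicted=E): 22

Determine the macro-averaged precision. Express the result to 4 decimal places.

Per-class precision (TP/(TP+FP)):
  A: TP=18, FP=1+4+5+8=18 → 18/36 = 0.50000
  B: TP=60, FP=5+6+5+2=18 → 60/78 = 0.76923
  C: TP=35, FP=6+1+8+5=20 → 35/55 = 0.63636
  D: TP=58, FP=7+2+12+10=31 → 58/89 = 0.65169
  E: TP=22, FP=7+1+10+8=26 → 22/48 = 0.45833
Macro-precision = mean = (0.50000 + 0.76923 + 0.63636 + 0.65169 + 0.45833) / 5 = 0.6031

0.6031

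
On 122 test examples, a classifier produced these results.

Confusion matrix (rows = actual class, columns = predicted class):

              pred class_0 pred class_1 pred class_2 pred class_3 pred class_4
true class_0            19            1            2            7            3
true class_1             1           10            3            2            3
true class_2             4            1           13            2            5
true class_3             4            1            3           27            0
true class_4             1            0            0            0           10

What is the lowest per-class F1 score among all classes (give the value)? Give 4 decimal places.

Per-class F1 score (2·TP/(2·TP+FP+FN)):
  class_0: TP=19, FP=1+4+4+1=10, FN=1+2+7+3=13 → 38/61 = 0.62295
  class_1: TP=10, FP=1+1+1+0=3, FN=1+3+2+3=9 → 20/32 = 0.62500
  class_2: TP=13, FP=2+3+3+0=8, FN=4+1+2+5=12 → 26/46 = 0.56522
  class_3: TP=27, FP=7+2+2+0=11, FN=4+1+3+0=8 → 54/73 = 0.73973
  class_4: TP=10, FP=3+3+5+0=11, FN=1+0+0+0=1 → 20/32 = 0.62500
Lowest is class 'class_2' with F1 score = 0.5652.

0.5652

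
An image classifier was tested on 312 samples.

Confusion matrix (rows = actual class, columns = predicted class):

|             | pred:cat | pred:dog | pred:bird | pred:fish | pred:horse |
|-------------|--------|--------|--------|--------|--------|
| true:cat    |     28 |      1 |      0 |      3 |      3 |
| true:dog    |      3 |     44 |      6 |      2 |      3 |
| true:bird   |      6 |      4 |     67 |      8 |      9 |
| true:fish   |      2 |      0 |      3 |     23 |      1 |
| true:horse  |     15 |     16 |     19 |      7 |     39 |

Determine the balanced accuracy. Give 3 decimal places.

0.694

Balanced accuracy = mean of per-class recall.
  cat: recall = 28/35 = 0.8000
  dog: recall = 44/58 = 0.7586
  bird: recall = 67/94 = 0.7128
  fish: recall = 23/29 = 0.7931
  horse: recall = 39/96 = 0.4063
Mean = (0.8000 + 0.7586 + 0.7128 + 0.7931 + 0.4063) / 5 = 0.694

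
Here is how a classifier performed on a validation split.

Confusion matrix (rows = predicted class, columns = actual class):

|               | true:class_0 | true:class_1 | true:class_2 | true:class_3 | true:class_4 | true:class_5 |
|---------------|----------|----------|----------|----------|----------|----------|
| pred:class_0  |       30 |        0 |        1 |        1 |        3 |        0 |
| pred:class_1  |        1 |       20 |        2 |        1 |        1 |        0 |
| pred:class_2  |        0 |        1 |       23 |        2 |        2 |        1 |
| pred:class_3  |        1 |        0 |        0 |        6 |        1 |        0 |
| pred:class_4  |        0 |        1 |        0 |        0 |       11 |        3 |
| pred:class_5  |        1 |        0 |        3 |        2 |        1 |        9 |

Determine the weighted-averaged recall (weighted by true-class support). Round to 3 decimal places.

0.773

Per-class recall (TP/(TP+FN)):
  class_0: TP=30, FN=1+0+1+0+1=3 → 30/33 = 0.9091
  class_1: TP=20, FN=0+1+0+1+0=2 → 20/22 = 0.9091
  class_2: TP=23, FN=1+2+0+0+3=6 → 23/29 = 0.7931
  class_3: TP=6, FN=1+1+2+0+2=6 → 6/12 = 0.5000
  class_4: TP=11, FN=3+1+2+1+1=8 → 11/19 = 0.5789
  class_5: TP=9, FN=0+0+1+0+3=4 → 9/13 = 0.6923
Weighted-recall = Σ (supportᵢ/N)·recallᵢ with N=128: (33/128)·0.9091 + (22/128)·0.9091 + (29/128)·0.7931 + (12/128)·0.5000 + (19/128)·0.5789 + (13/128)·0.6923 = 0.773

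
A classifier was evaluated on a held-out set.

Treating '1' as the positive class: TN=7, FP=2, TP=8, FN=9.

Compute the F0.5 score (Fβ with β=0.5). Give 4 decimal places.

Fβ = (1+β²)·TP / ((1+β²)·TP + β²·FN + FP), with β²=1/4
= 1.25·8 / (1.25·8 + 0.25·9 + 2) = 0.7018

0.7018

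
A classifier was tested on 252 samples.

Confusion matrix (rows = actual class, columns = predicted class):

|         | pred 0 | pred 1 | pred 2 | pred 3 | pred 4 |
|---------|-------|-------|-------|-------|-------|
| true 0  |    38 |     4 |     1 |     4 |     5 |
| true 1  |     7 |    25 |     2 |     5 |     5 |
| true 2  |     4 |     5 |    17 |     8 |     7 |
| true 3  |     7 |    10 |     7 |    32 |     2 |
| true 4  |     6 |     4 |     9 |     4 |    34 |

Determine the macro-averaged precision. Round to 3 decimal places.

0.570

Per-class precision (TP/(TP+FP)):
  0: TP=38, FP=7+4+7+6=24 → 38/62 = 0.6129
  1: TP=25, FP=4+5+10+4=23 → 25/48 = 0.5208
  2: TP=17, FP=1+2+7+9=19 → 17/36 = 0.4722
  3: TP=32, FP=4+5+8+4=21 → 32/53 = 0.6038
  4: TP=34, FP=5+5+7+2=19 → 34/53 = 0.6415
Macro-precision = mean = (0.6129 + 0.5208 + 0.4722 + 0.6038 + 0.6415) / 5 = 0.570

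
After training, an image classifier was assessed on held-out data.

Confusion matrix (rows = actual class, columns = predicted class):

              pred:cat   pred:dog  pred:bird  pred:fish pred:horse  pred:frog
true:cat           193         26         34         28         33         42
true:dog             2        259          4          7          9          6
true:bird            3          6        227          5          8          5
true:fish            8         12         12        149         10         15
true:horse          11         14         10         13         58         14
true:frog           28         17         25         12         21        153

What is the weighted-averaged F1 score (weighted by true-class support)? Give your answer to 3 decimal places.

0.697

Per-class F1 score (2·TP/(2·TP+FP+FN)):
  cat: TP=193, FP=2+3+8+11+28=52, FN=26+34+28+33+42=163 → 386/601 = 0.6423
  dog: TP=259, FP=26+6+12+14+17=75, FN=2+4+7+9+6=28 → 518/621 = 0.8341
  bird: TP=227, FP=34+4+12+10+25=85, FN=3+6+5+8+5=27 → 454/566 = 0.8021
  fish: TP=149, FP=28+7+5+13+12=65, FN=8+12+12+10+15=57 → 298/420 = 0.7095
  horse: TP=58, FP=33+9+8+10+21=81, FN=11+14+10+13+14=62 → 116/259 = 0.4479
  frog: TP=153, FP=42+6+5+15+14=82, FN=28+17+25+12+21=103 → 306/491 = 0.6232
Weighted-F1 score = Σ (supportᵢ/N)·F1 scoreᵢ with N=1479: (356/1479)·0.6423 + (287/1479)·0.8341 + (254/1479)·0.8021 + (206/1479)·0.7095 + (120/1479)·0.4479 + (256/1479)·0.6232 = 0.697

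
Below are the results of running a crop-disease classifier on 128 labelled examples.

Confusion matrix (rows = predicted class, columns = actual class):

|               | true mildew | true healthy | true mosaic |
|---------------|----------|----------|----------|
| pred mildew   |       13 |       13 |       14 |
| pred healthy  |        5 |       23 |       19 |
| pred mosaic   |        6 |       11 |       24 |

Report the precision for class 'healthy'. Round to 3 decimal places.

0.489

precision = TP/(TP+FP).
healthy: TP=23, FP=5+19=24 → 23/47 = 0.4894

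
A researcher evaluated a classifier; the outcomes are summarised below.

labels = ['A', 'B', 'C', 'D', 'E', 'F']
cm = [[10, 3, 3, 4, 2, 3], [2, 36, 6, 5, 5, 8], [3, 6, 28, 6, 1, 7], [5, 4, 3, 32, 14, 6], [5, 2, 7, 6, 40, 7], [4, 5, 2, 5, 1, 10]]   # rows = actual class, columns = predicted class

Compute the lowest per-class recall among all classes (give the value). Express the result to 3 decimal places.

Per-class recall (TP/(TP+FN)):
  A: TP=10, FN=3+3+4+2+3=15 → 10/25 = 0.4000
  B: TP=36, FN=2+6+5+5+8=26 → 36/62 = 0.5806
  C: TP=28, FN=3+6+6+1+7=23 → 28/51 = 0.5490
  D: TP=32, FN=5+4+3+14+6=32 → 32/64 = 0.5000
  E: TP=40, FN=5+2+7+6+7=27 → 40/67 = 0.5970
  F: TP=10, FN=4+5+2+5+1=17 → 10/27 = 0.3704
Lowest is class 'F' with recall = 0.370.

0.370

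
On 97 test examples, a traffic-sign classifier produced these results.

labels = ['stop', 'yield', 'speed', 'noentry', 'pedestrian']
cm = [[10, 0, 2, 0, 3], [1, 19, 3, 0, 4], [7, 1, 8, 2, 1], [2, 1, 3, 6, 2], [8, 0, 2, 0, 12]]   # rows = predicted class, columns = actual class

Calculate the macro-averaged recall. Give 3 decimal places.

0.600

Per-class recall (TP/(TP+FN)):
  stop: TP=10, FN=1+7+2+8=18 → 10/28 = 0.3571
  yield: TP=19, FN=0+1+1+0=2 → 19/21 = 0.9048
  speed: TP=8, FN=2+3+3+2=10 → 8/18 = 0.4444
  noentry: TP=6, FN=0+0+2+0=2 → 6/8 = 0.7500
  pedestrian: TP=12, FN=3+4+1+2=10 → 12/22 = 0.5455
Macro-recall = mean = (0.3571 + 0.9048 + 0.4444 + 0.7500 + 0.5455) / 5 = 0.600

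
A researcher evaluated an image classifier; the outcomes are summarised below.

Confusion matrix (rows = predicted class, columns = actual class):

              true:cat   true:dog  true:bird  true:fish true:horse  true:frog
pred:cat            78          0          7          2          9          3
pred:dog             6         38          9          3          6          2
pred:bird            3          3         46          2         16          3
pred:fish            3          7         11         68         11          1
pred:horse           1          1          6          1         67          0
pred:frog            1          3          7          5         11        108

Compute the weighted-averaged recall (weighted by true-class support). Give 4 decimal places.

0.7391

Per-class recall (TP/(TP+FN)):
  cat: TP=78, FN=6+3+3+1+1=14 → 78/92 = 0.84783
  dog: TP=38, FN=0+3+7+1+3=14 → 38/52 = 0.73077
  bird: TP=46, FN=7+9+11+6+7=40 → 46/86 = 0.53488
  fish: TP=68, FN=2+3+2+1+5=13 → 68/81 = 0.83951
  horse: TP=67, FN=9+6+16+11+11=53 → 67/120 = 0.55833
  frog: TP=108, FN=3+2+3+1+0=9 → 108/117 = 0.92308
Weighted-recall = Σ (supportᵢ/N)·recallᵢ with N=548: (92/548)·0.84783 + (52/548)·0.73077 + (86/548)·0.53488 + (81/548)·0.83951 + (120/548)·0.55833 + (117/548)·0.92308 = 0.7391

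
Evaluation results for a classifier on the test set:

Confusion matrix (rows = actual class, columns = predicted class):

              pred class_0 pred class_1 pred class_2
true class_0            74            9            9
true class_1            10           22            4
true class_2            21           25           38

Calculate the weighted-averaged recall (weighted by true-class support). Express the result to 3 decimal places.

0.632

Per-class recall (TP/(TP+FN)):
  class_0: TP=74, FN=9+9=18 → 74/92 = 0.8043
  class_1: TP=22, FN=10+4=14 → 22/36 = 0.6111
  class_2: TP=38, FN=21+25=46 → 38/84 = 0.4524
Weighted-recall = Σ (supportᵢ/N)·recallᵢ with N=212: (92/212)·0.8043 + (36/212)·0.6111 + (84/212)·0.4524 = 0.632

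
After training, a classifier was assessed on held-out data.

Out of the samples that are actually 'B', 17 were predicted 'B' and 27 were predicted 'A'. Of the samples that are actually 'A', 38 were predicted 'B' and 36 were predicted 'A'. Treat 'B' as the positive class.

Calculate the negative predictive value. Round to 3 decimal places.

NPV = TN/(TN+FN) = 36/(36+27) = 0.571

0.571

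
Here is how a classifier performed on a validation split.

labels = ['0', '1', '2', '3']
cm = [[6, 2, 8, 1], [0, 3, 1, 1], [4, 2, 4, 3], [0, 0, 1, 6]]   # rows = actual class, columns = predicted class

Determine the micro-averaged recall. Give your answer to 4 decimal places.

0.4524

Micro-averaging pools counts across classes: ΣTP=19, ΣFP=23, ΣFN=23.
Micro-recall = TP/(TP+FN) on pooled counts = 0.4524 (equals overall accuracy in single-label multiclass).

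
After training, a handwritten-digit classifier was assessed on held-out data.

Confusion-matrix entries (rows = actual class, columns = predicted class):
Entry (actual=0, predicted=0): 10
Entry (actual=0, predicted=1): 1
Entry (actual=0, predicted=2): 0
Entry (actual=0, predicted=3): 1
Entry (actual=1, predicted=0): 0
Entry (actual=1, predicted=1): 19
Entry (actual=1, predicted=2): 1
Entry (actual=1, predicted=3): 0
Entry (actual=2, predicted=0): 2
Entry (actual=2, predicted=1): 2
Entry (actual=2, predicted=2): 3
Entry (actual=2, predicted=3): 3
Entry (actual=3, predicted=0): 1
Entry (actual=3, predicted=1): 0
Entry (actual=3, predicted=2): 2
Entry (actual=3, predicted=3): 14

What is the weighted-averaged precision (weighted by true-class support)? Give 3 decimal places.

Per-class precision (TP/(TP+FP)):
  0: TP=10, FP=0+2+1=3 → 10/13 = 0.7692
  1: TP=19, FP=1+2+0=3 → 19/22 = 0.8636
  2: TP=3, FP=0+1+2=3 → 3/6 = 0.5000
  3: TP=14, FP=1+0+3=4 → 14/18 = 0.7778
Weighted-precision = Σ (supportᵢ/N)·precisionᵢ with N=59: (12/59)·0.7692 + (20/59)·0.8636 + (10/59)·0.5000 + (17/59)·0.7778 = 0.758

0.758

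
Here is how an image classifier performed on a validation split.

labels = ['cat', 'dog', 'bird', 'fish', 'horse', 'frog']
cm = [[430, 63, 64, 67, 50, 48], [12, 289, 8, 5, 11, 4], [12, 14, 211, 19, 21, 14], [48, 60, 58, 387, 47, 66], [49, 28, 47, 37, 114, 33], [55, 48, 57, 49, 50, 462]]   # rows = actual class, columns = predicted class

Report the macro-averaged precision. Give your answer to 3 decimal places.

0.595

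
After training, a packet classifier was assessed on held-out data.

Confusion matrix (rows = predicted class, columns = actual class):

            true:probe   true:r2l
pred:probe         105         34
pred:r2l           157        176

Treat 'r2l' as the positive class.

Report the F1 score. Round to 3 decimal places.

0.648

Precision = TP/(TP+FP) = 176/333 = 0.5285
Recall = TP/(TP+FN) = 176/210 = 0.8381
F1 = 2·TP/(2·TP+FP+FN) = 352/543 = 0.648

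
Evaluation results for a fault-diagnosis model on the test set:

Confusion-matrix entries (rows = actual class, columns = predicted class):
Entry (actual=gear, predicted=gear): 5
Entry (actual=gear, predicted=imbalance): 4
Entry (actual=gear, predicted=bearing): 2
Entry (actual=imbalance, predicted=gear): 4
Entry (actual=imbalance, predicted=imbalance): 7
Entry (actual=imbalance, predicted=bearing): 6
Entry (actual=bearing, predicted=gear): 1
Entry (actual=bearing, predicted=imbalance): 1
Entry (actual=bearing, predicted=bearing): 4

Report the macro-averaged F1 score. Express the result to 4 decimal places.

0.4678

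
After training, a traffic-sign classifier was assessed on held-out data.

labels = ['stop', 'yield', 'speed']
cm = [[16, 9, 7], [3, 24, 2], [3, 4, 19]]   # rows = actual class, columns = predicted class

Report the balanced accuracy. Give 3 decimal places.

Balanced accuracy = mean of per-class recall.
  stop: recall = 16/32 = 0.5000
  yield: recall = 24/29 = 0.8276
  speed: recall = 19/26 = 0.7308
Mean = (0.5000 + 0.8276 + 0.7308) / 3 = 0.686

0.686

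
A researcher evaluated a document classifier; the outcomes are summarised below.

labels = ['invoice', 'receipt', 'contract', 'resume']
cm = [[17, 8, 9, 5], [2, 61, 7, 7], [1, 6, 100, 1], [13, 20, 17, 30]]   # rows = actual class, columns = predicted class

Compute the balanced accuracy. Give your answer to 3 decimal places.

Balanced accuracy = mean of per-class recall.
  invoice: recall = 17/39 = 0.4359
  receipt: recall = 61/77 = 0.7922
  contract: recall = 100/108 = 0.9259
  resume: recall = 30/80 = 0.3750
Mean = (0.4359 + 0.7922 + 0.9259 + 0.3750) / 4 = 0.632

0.632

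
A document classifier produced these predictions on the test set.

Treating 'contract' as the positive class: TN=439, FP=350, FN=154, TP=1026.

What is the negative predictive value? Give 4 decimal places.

NPV = TN/(TN+FN) = 439/(439+154) = 0.7403

0.7403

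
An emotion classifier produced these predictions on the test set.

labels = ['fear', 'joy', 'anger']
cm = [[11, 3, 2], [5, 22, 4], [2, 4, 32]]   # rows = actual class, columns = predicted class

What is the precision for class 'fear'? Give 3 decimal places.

Take TP from the diagonal, FP from the rest of the 'fear' prediction marginal, FN from the rest of the 'fear' actual marginal.
precision = TP/(TP+FP).
fear: TP=11, FP=5+2=7 → 11/18 = 0.6111

0.611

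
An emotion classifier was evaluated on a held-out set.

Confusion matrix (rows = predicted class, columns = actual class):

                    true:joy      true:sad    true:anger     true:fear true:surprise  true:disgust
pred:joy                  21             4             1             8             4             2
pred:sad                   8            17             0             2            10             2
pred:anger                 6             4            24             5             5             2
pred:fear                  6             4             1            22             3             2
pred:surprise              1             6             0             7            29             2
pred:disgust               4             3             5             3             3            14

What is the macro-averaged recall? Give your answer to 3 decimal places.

Per-class recall (TP/(TP+FN)):
  joy: TP=21, FN=8+6+6+1+4=25 → 21/46 = 0.4565
  sad: TP=17, FN=4+4+4+6+3=21 → 17/38 = 0.4474
  anger: TP=24, FN=1+0+1+0+5=7 → 24/31 = 0.7742
  fear: TP=22, FN=8+2+5+7+3=25 → 22/47 = 0.4681
  surprise: TP=29, FN=4+10+5+3+3=25 → 29/54 = 0.5370
  disgust: TP=14, FN=2+2+2+2+2=10 → 14/24 = 0.5833
Macro-recall = mean = (0.4565 + 0.4474 + 0.7742 + 0.4681 + 0.5370 + 0.5833) / 6 = 0.544

0.544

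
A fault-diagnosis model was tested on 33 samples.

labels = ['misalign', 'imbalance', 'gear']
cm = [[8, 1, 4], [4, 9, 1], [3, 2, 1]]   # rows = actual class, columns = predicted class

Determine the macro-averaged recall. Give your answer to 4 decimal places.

0.4750

Per-class recall (TP/(TP+FN)):
  misalign: TP=8, FN=1+4=5 → 8/13 = 0.61538
  imbalance: TP=9, FN=4+1=5 → 9/14 = 0.64286
  gear: TP=1, FN=3+2=5 → 1/6 = 0.16667
Macro-recall = mean = (0.61538 + 0.64286 + 0.16667) / 3 = 0.4750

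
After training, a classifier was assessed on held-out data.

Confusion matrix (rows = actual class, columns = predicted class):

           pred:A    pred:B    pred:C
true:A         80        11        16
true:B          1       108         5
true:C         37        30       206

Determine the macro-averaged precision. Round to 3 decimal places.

0.770

Per-class precision (TP/(TP+FP)):
  A: TP=80, FP=1+37=38 → 80/118 = 0.6780
  B: TP=108, FP=11+30=41 → 108/149 = 0.7248
  C: TP=206, FP=16+5=21 → 206/227 = 0.9075
Macro-precision = mean = (0.6780 + 0.7248 + 0.9075) / 3 = 0.770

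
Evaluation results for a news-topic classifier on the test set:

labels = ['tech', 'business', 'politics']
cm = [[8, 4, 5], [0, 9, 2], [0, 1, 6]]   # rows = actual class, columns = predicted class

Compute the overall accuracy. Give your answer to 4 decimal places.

0.6571

Accuracy = trace / total = (8+9+6=23) / 35 = 23/35 = 0.6571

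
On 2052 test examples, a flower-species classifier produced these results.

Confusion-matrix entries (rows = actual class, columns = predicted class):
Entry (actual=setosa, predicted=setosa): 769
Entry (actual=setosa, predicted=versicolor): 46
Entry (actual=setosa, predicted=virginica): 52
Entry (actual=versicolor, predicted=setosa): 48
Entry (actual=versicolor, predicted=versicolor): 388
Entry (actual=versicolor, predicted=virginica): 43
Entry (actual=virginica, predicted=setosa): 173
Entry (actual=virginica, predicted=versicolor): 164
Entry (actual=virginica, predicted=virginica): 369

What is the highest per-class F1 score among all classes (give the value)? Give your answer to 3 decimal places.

0.828

Per-class F1 score (2·TP/(2·TP+FP+FN)):
  setosa: TP=769, FP=48+173=221, FN=46+52=98 → 1538/1857 = 0.8282
  versicolor: TP=388, FP=46+164=210, FN=48+43=91 → 776/1077 = 0.7205
  virginica: TP=369, FP=52+43=95, FN=173+164=337 → 738/1170 = 0.6308
Highest is class 'setosa' with F1 score = 0.828.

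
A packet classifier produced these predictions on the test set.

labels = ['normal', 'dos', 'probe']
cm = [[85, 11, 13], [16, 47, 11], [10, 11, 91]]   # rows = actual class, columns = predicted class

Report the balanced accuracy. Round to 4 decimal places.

Balanced accuracy = mean of per-class recall.
  normal: recall = 85/109 = 0.77982
  dos: recall = 47/74 = 0.63514
  probe: recall = 91/112 = 0.81250
Mean = (0.77982 + 0.63514 + 0.81250) / 3 = 0.7425

0.7425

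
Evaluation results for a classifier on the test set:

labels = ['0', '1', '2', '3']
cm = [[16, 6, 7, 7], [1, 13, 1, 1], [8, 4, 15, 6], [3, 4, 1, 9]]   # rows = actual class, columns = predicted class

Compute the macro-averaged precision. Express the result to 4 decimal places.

Per-class precision (TP/(TP+FP)):
  0: TP=16, FP=1+8+3=12 → 16/28 = 0.57143
  1: TP=13, FP=6+4+4=14 → 13/27 = 0.48148
  2: TP=15, FP=7+1+1=9 → 15/24 = 0.62500
  3: TP=9, FP=7+1+6=14 → 9/23 = 0.39130
Macro-precision = mean = (0.57143 + 0.48148 + 0.62500 + 0.39130) / 4 = 0.5173

0.5173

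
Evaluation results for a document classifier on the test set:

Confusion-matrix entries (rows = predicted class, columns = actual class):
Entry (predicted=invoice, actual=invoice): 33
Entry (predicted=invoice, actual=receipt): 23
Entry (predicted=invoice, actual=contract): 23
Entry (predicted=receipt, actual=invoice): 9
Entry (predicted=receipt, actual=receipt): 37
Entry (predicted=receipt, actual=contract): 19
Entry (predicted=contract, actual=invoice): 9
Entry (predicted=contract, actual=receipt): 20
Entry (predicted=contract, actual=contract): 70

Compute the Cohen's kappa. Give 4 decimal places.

0.3538

Observed agreement pₒ = trace/N = 140/243 = 0.57613
Expected agreement pₑ = Σ (rowᵢ·colᵢ)/N² = (51·79 + 80·65 + 112·99)/243² = 0.34407
κ = (pₒ − pₑ)/(1 − pₑ) = (0.57613 − 0.34407)/(1 − 0.34407) = 0.3538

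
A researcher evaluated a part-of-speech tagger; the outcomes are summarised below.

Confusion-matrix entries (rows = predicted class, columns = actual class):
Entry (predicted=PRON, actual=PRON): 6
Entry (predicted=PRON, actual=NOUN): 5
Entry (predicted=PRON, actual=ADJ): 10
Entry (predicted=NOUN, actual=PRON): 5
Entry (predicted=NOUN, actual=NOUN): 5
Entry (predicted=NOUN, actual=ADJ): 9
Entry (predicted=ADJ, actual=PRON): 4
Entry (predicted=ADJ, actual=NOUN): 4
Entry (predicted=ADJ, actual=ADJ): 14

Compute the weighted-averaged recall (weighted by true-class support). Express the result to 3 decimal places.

Per-class recall (TP/(TP+FN)):
  PRON: TP=6, FN=5+4=9 → 6/15 = 0.4000
  NOUN: TP=5, FN=5+4=9 → 5/14 = 0.3571
  ADJ: TP=14, FN=10+9=19 → 14/33 = 0.4242
Weighted-recall = Σ (supportᵢ/N)·recallᵢ with N=62: (15/62)·0.4000 + (14/62)·0.3571 + (33/62)·0.4242 = 0.403

0.403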